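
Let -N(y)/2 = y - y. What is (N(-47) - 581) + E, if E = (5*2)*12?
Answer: -461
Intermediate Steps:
E = 120 (E = 10*12 = 120)
N(y) = 0 (N(y) = -2*(y - y) = -2*0 = 0)
(N(-47) - 581) + E = (0 - 581) + 120 = -581 + 120 = -461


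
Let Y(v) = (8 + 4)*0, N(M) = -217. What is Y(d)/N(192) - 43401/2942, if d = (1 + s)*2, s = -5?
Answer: -43401/2942 ≈ -14.752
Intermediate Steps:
d = -8 (d = (1 - 5)*2 = -4*2 = -8)
Y(v) = 0 (Y(v) = 12*0 = 0)
Y(d)/N(192) - 43401/2942 = 0/(-217) - 43401/2942 = 0*(-1/217) - 43401*1/2942 = 0 - 43401/2942 = -43401/2942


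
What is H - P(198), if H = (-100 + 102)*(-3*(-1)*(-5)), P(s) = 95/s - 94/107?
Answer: -627133/21186 ≈ -29.601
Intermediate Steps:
P(s) = -94/107 + 95/s (P(s) = 95/s - 94*1/107 = 95/s - 94/107 = -94/107 + 95/s)
H = -30 (H = 2*(3*(-5)) = 2*(-15) = -30)
H - P(198) = -30 - (-94/107 + 95/198) = -30 - 1*(-8447/21186) = -30 + 8447/21186 = -627133/21186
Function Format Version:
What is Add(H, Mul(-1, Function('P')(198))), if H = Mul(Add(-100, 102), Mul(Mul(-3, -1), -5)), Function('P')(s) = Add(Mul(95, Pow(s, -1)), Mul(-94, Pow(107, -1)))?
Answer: Rational(-627133, 21186) ≈ -29.601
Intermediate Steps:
Function('P')(s) = Add(Rational(-94, 107), Mul(95, Pow(s, -1))) (Function('P')(s) = Add(Mul(95, Pow(s, -1)), Mul(-94, Rational(1, 107))) = Add(Mul(95, Pow(s, -1)), Rational(-94, 107)) = Add(Rational(-94, 107), Mul(95, Pow(s, -1))))
H = -30 (H = Mul(2, Mul(3, -5)) = Mul(2, -15) = -30)
Add(H, Mul(-1, Function('P')(198))) = Add(-30, Mul(-1, Add(Rational(-94, 107), Mul(95, Pow(198, -1))))) = Add(-30, Mul(-1, Add(Rational(-94, 107), Mul(95, Rational(1, 198))))) = Add(-30, Mul(-1, Add(Rational(-94, 107), Rational(95, 198)))) = Add(-30, Mul(-1, Rational(-8447, 21186))) = Add(-30, Rational(8447, 21186)) = Rational(-627133, 21186)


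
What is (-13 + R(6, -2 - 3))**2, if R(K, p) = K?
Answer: 49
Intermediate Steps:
(-13 + R(6, -2 - 3))**2 = (-13 + 6)**2 = (-7)**2 = 49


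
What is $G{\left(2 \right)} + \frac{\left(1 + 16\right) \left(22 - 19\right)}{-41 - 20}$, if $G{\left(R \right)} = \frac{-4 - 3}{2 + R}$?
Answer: $- \frac{631}{244} \approx -2.5861$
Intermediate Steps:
$G{\left(R \right)} = - \frac{7}{2 + R}$
$G{\left(2 \right)} + \frac{\left(1 + 16\right) \left(22 - 19\right)}{-41 - 20} = - \frac{7}{2 + 2} + \frac{\left(1 + 16\right) \left(22 - 19\right)}{-41 - 20} = - \frac{7}{4} + \frac{17 \cdot 3}{-61} = \left(-7\right) \frac{1}{4} + 51 \left(- \frac{1}{61}\right) = - \frac{7}{4} - \frac{51}{61} = - \frac{631}{244}$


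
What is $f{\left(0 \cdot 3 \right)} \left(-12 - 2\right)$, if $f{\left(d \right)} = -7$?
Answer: $98$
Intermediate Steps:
$f{\left(0 \cdot 3 \right)} \left(-12 - 2\right) = - 7 \left(-12 - 2\right) = \left(-7\right) \left(-14\right) = 98$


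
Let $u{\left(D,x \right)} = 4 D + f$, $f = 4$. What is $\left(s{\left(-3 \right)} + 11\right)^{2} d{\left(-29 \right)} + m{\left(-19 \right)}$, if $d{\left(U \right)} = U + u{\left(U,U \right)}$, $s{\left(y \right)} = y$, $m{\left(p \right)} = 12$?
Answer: $-9012$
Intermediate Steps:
$u{\left(D,x \right)} = 4 + 4 D$ ($u{\left(D,x \right)} = 4 D + 4 = 4 + 4 D$)
$d{\left(U \right)} = 4 + 5 U$ ($d{\left(U \right)} = U + \left(4 + 4 U\right) = 4 + 5 U$)
$\left(s{\left(-3 \right)} + 11\right)^{2} d{\left(-29 \right)} + m{\left(-19 \right)} = \left(-3 + 11\right)^{2} \left(4 + 5 \left(-29\right)\right) + 12 = 8^{2} \left(4 - 145\right) + 12 = 64 \left(-141\right) + 12 = -9024 + 12 = -9012$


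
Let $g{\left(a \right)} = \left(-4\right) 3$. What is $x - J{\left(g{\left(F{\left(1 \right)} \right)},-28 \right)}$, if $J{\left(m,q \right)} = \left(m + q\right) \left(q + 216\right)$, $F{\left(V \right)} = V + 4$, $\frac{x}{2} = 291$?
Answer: $8102$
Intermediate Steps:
$x = 582$ ($x = 2 \cdot 291 = 582$)
$F{\left(V \right)} = 4 + V$
$g{\left(a \right)} = -12$
$J{\left(m,q \right)} = \left(216 + q\right) \left(m + q\right)$ ($J{\left(m,q \right)} = \left(m + q\right) \left(216 + q\right) = \left(216 + q\right) \left(m + q\right)$)
$x - J{\left(g{\left(F{\left(1 \right)} \right)},-28 \right)} = 582 - \left(\left(-28\right)^{2} + 216 \left(-12\right) + 216 \left(-28\right) - -336\right) = 582 - \left(784 - 2592 - 6048 + 336\right) = 582 - -7520 = 582 + 7520 = 8102$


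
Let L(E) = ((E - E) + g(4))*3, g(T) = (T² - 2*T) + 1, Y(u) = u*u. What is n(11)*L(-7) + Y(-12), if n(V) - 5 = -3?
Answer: 198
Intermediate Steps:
Y(u) = u²
n(V) = 2 (n(V) = 5 - 3 = 2)
g(T) = 1 + T² - 2*T
L(E) = 27 (L(E) = ((E - E) + (1 + 4² - 2*4))*3 = (0 + (1 + 16 - 8))*3 = (0 + 9)*3 = 9*3 = 27)
n(11)*L(-7) + Y(-12) = 2*27 + (-12)² = 54 + 144 = 198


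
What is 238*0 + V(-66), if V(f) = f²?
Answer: 4356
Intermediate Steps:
238*0 + V(-66) = 238*0 + (-66)² = 0 + 4356 = 4356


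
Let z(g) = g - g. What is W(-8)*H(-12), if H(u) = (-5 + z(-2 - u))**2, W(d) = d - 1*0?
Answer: -200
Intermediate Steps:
z(g) = 0
W(d) = d (W(d) = d + 0 = d)
H(u) = 25 (H(u) = (-5 + 0)**2 = (-5)**2 = 25)
W(-8)*H(-12) = -8*25 = -200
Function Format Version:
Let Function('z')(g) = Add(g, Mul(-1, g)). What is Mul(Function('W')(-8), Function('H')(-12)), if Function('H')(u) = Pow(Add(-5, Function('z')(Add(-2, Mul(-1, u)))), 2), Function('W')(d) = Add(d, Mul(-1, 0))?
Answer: -200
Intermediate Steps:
Function('z')(g) = 0
Function('W')(d) = d (Function('W')(d) = Add(d, 0) = d)
Function('H')(u) = 25 (Function('H')(u) = Pow(Add(-5, 0), 2) = Pow(-5, 2) = 25)
Mul(Function('W')(-8), Function('H')(-12)) = Mul(-8, 25) = -200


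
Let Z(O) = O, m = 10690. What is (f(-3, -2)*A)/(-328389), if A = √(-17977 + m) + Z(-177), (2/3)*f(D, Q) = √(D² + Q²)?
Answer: √13*(177 - I*√7287)/218926 ≈ 0.0029151 - 0.0014059*I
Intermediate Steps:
f(D, Q) = 3*√(D² + Q²)/2
A = -177 + I*√7287 (A = √(-17977 + 10690) - 177 = √(-7287) - 177 = I*√7287 - 177 = -177 + I*√7287 ≈ -177.0 + 85.364*I)
(f(-3, -2)*A)/(-328389) = ((3*√((-3)² + (-2)²)/2)*(-177 + I*√7287))/(-328389) = ((3*√(9 + 4)/2)*(-177 + I*√7287))*(-1/328389) = ((3*√13/2)*(-177 + I*√7287))*(-1/328389) = (3*√13*(-177 + I*√7287)/2)*(-1/328389) = -√13*(-177 + I*√7287)/218926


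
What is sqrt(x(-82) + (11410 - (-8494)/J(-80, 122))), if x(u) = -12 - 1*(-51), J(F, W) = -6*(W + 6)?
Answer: sqrt(26353014)/48 ≈ 106.95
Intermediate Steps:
J(F, W) = -36 - 6*W (J(F, W) = -6*(6 + W) = -36 - 6*W)
x(u) = 39 (x(u) = -12 + 51 = 39)
sqrt(x(-82) + (11410 - (-8494)/J(-80, 122))) = sqrt(39 + (11410 - (-8494)/(-36 - 6*122))) = sqrt(39 + (11410 - (-8494)/(-36 - 732))) = sqrt(39 + (11410 - (-8494)/(-768))) = sqrt(39 + (11410 - (-8494)*(-1)/768)) = sqrt(39 + (11410 - 1*4247/384)) = sqrt(39 + (11410 - 4247/384)) = sqrt(39 + 4377193/384) = sqrt(4392169/384) = sqrt(26353014)/48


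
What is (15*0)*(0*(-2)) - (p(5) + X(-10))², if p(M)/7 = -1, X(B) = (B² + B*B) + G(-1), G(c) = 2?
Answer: -38025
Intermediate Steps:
X(B) = 2 + 2*B² (X(B) = (B² + B*B) + 2 = (B² + B²) + 2 = 2*B² + 2 = 2 + 2*B²)
p(M) = -7 (p(M) = 7*(-1) = -7)
(15*0)*(0*(-2)) - (p(5) + X(-10))² = (15*0)*(0*(-2)) - (-7 + (2 + 2*(-10)²))² = 0*0 - (-7 + (2 + 2*100))² = 0 - (-7 + (2 + 200))² = 0 - (-7 + 202)² = 0 - 1*195² = 0 - 1*38025 = 0 - 38025 = -38025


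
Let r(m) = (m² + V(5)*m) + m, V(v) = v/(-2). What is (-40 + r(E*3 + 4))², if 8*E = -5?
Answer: 6125625/4096 ≈ 1495.5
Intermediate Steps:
E = -5/8 (E = (⅛)*(-5) = -5/8 ≈ -0.62500)
V(v) = -v/2 (V(v) = v*(-½) = -v/2)
r(m) = m² - 3*m/2 (r(m) = (m² + (-½*5)*m) + m = (m² - 5*m/2) + m = m² - 3*m/2)
(-40 + r(E*3 + 4))² = (-40 + (-5/8*3 + 4)*(-3 + 2*(-5/8*3 + 4))/2)² = (-40 + (-15/8 + 4)*(-3 + 2*(-15/8 + 4))/2)² = (-40 + (½)*(17/8)*(-3 + 2*(17/8)))² = (-40 + (½)*(17/8)*(-3 + 17/4))² = (-40 + (½)*(17/8)*(5/4))² = (-40 + 85/64)² = (-2475/64)² = 6125625/4096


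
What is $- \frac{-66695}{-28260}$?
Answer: $- \frac{13339}{5652} \approx -2.3601$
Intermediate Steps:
$- \frac{-66695}{-28260} = - \frac{\left(-66695\right) \left(-1\right)}{28260} = \left(-1\right) \frac{13339}{5652} = - \frac{13339}{5652}$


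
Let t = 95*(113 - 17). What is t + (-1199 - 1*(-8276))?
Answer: 16197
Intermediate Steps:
t = 9120 (t = 95*96 = 9120)
t + (-1199 - 1*(-8276)) = 9120 + (-1199 - 1*(-8276)) = 9120 + (-1199 + 8276) = 9120 + 7077 = 16197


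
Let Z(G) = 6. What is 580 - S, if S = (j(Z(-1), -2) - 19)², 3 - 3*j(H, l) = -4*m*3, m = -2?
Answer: -96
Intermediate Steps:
j(H, l) = -7 (j(H, l) = 1 - (-4*(-2))*3/3 = 1 - 8*3/3 = 1 - ⅓*24 = 1 - 8 = -7)
S = 676 (S = (-7 - 19)² = (-26)² = 676)
580 - S = 580 - 1*676 = 580 - 676 = -96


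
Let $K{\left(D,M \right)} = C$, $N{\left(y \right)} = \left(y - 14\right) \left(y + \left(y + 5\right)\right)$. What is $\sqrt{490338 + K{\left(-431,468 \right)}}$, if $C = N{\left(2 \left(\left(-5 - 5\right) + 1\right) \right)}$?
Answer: $\sqrt{491330} \approx 700.95$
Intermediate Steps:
$N{\left(y \right)} = \left(-14 + y\right) \left(5 + 2 y\right)$ ($N{\left(y \right)} = \left(-14 + y\right) \left(y + \left(5 + y\right)\right) = \left(-14 + y\right) \left(5 + 2 y\right)$)
$C = 992$ ($C = -70 - 23 \cdot 2 \left(\left(-5 - 5\right) + 1\right) + 2 \left(2 \left(\left(-5 - 5\right) + 1\right)\right)^{2} = -70 - 23 \cdot 2 \left(-10 + 1\right) + 2 \left(2 \left(-10 + 1\right)\right)^{2} = -70 - 23 \cdot 2 \left(-9\right) + 2 \left(2 \left(-9\right)\right)^{2} = -70 - -414 + 2 \left(-18\right)^{2} = -70 + 414 + 2 \cdot 324 = -70 + 414 + 648 = 992$)
$K{\left(D,M \right)} = 992$
$\sqrt{490338 + K{\left(-431,468 \right)}} = \sqrt{490338 + 992} = \sqrt{491330}$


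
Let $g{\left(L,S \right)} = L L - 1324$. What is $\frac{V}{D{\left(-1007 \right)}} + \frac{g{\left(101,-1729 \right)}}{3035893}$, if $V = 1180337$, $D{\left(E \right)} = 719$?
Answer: $\frac{3583383218504}{2182807067} \approx 1641.6$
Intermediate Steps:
$g{\left(L,S \right)} = -1324 + L^{2}$ ($g{\left(L,S \right)} = L^{2} - 1324 = -1324 + L^{2}$)
$\frac{V}{D{\left(-1007 \right)}} + \frac{g{\left(101,-1729 \right)}}{3035893} = \frac{1180337}{719} + \frac{-1324 + 101^{2}}{3035893} = 1180337 \cdot \frac{1}{719} + \left(-1324 + 10201\right) \frac{1}{3035893} = \frac{1180337}{719} + 8877 \cdot \frac{1}{3035893} = \frac{1180337}{719} + \frac{8877}{3035893} = \frac{3583383218504}{2182807067}$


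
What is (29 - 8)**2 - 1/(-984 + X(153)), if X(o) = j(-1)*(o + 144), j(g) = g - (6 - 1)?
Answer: 1219807/2766 ≈ 441.00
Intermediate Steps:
j(g) = -5 + g (j(g) = g - 1*5 = g - 5 = -5 + g)
X(o) = -864 - 6*o (X(o) = (-5 - 1)*(o + 144) = -6*(144 + o) = -864 - 6*o)
(29 - 8)**2 - 1/(-984 + X(153)) = (29 - 8)**2 - 1/(-984 + (-864 - 6*153)) = 21**2 - 1/(-984 + (-864 - 918)) = 441 - 1/(-984 - 1782) = 441 - 1/(-2766) = 441 - 1*(-1/2766) = 441 + 1/2766 = 1219807/2766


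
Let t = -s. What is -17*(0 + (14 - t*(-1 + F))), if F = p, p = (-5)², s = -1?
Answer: 170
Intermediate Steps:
p = 25
F = 25
t = 1 (t = -1*(-1) = 1)
-17*(0 + (14 - t*(-1 + F))) = -17*(0 + (14 - (-1 + 25))) = -17*(0 + (14 - 24)) = -17*(0 - 10) = -17*(-10) = 170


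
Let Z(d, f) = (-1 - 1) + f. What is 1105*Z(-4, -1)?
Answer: -3315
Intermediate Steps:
Z(d, f) = -2 + f
1105*Z(-4, -1) = 1105*(-2 - 1) = 1105*(-3) = -3315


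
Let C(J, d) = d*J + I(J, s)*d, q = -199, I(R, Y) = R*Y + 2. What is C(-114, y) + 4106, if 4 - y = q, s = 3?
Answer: -88056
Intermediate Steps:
I(R, Y) = 2 + R*Y
y = 203 (y = 4 - 1*(-199) = 4 + 199 = 203)
C(J, d) = J*d + d*(2 + 3*J) (C(J, d) = d*J + (2 + J*3)*d = J*d + (2 + 3*J)*d = J*d + d*(2 + 3*J))
C(-114, y) + 4106 = 2*203*(1 + 2*(-114)) + 4106 = 2*203*(1 - 228) + 4106 = 2*203*(-227) + 4106 = -92162 + 4106 = -88056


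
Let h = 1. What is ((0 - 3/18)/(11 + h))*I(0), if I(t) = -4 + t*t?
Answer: 1/18 ≈ 0.055556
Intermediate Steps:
I(t) = -4 + t²
((0 - 3/18)/(11 + h))*I(0) = ((0 - 3/18)/(11 + 1))*(-4 + 0²) = ((0 - 3*1/18)/12)*(-4 + 0) = ((0 - ⅙)*(1/12))*(-4) = -⅙*1/12*(-4) = -1/72*(-4) = 1/18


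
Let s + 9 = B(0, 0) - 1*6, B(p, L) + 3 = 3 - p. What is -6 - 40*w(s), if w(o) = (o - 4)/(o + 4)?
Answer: -826/11 ≈ -75.091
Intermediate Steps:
B(p, L) = -p (B(p, L) = -3 + (3 - p) = -p)
s = -15 (s = -9 + (-1*0 - 1*6) = -9 + (0 - 6) = -9 - 6 = -15)
w(o) = (-4 + o)/(4 + o)
-6 - 40*w(s) = -6 - 40*(-4 - 15)/(4 - 15) = -6 - 40*(-19)/(-11) = -6 - (-40)*(-19)/11 = -6 - 40*19/11 = -6 - 760/11 = -826/11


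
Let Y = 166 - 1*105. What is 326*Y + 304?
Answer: 20190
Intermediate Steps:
Y = 61 (Y = 166 - 105 = 61)
326*Y + 304 = 326*61 + 304 = 19886 + 304 = 20190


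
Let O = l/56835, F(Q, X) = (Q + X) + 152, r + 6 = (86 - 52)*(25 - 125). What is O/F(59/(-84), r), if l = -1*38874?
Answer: 362824/1726489425 ≈ 0.00021015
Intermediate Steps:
l = -38874
r = -3406 (r = -6 + (86 - 52)*(25 - 125) = -6 + 34*(-100) = -6 - 3400 = -3406)
F(Q, X) = 152 + Q + X
O = -12958/18945 (O = -38874/56835 = -38874*1/56835 = -12958/18945 ≈ -0.68398)
O/F(59/(-84), r) = -12958/(18945*(152 + 59/(-84) - 3406)) = -12958/(18945*(152 + 59*(-1/84) - 3406)) = -12958/(18945*(152 - 59/84 - 3406)) = -12958/(18945*(-273395/84)) = -12958/18945*(-84/273395) = 362824/1726489425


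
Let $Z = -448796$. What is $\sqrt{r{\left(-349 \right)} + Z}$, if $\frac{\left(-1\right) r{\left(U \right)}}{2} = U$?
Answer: $i \sqrt{448098} \approx 669.4 i$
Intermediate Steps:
$r{\left(U \right)} = - 2 U$
$\sqrt{r{\left(-349 \right)} + Z} = \sqrt{\left(-2\right) \left(-349\right) - 448796} = \sqrt{698 - 448796} = \sqrt{-448098} = i \sqrt{448098}$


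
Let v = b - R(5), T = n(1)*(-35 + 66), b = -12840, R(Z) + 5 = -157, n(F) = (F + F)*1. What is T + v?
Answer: -12616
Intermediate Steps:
n(F) = 2*F (n(F) = (2*F)*1 = 2*F)
R(Z) = -162 (R(Z) = -5 - 157 = -162)
T = 62 (T = (2*1)*(-35 + 66) = 2*31 = 62)
v = -12678 (v = -12840 - 1*(-162) = -12840 + 162 = -12678)
T + v = 62 - 12678 = -12616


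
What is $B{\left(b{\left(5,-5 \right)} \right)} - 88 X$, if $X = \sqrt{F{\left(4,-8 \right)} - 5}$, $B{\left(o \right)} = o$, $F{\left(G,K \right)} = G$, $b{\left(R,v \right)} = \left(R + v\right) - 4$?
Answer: $-4 - 88 i \approx -4.0 - 88.0 i$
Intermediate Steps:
$b{\left(R,v \right)} = -4 + R + v$
$X = i$ ($X = \sqrt{4 - 5} = \sqrt{-1} = i \approx 1.0 i$)
$B{\left(b{\left(5,-5 \right)} \right)} - 88 X = \left(-4 + 5 - 5\right) - 88 i = -4 - 88 i$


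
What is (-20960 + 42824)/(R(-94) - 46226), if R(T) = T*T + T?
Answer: -5466/9371 ≈ -0.58329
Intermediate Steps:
R(T) = T + T² (R(T) = T² + T = T + T²)
(-20960 + 42824)/(R(-94) - 46226) = (-20960 + 42824)/(-94*(1 - 94) - 46226) = 21864/(-94*(-93) - 46226) = 21864/(8742 - 46226) = 21864/(-37484) = 21864*(-1/37484) = -5466/9371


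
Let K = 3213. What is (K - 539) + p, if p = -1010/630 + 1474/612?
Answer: 1909811/714 ≈ 2674.8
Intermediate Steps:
p = 575/714 (p = -1010*1/630 + 1474*(1/612) = -101/63 + 737/306 = 575/714 ≈ 0.80532)
(K - 539) + p = (3213 - 539) + 575/714 = 2674 + 575/714 = 1909811/714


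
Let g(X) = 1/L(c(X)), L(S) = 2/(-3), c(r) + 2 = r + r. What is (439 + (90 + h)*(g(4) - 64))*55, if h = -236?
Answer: 550110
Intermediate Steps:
c(r) = -2 + 2*r (c(r) = -2 + (r + r) = -2 + 2*r)
L(S) = -2/3 (L(S) = 2*(-1/3) = -2/3)
g(X) = -3/2 (g(X) = 1/(-2/3) = -3/2)
(439 + (90 + h)*(g(4) - 64))*55 = (439 + (90 - 236)*(-3/2 - 64))*55 = (439 - 146*(-131/2))*55 = (439 + 9563)*55 = 10002*55 = 550110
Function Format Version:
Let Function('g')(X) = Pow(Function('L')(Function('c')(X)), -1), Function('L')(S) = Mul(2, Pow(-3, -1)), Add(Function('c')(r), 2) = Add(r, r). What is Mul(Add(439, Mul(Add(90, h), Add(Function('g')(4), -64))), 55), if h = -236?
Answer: 550110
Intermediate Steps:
Function('c')(r) = Add(-2, Mul(2, r)) (Function('c')(r) = Add(-2, Add(r, r)) = Add(-2, Mul(2, r)))
Function('L')(S) = Rational(-2, 3) (Function('L')(S) = Mul(2, Rational(-1, 3)) = Rational(-2, 3))
Function('g')(X) = Rational(-3, 2) (Function('g')(X) = Pow(Rational(-2, 3), -1) = Rational(-3, 2))
Mul(Add(439, Mul(Add(90, h), Add(Function('g')(4), -64))), 55) = Mul(Add(439, Mul(Add(90, -236), Add(Rational(-3, 2), -64))), 55) = Mul(Add(439, Mul(-146, Rational(-131, 2))), 55) = Mul(Add(439, 9563), 55) = Mul(10002, 55) = 550110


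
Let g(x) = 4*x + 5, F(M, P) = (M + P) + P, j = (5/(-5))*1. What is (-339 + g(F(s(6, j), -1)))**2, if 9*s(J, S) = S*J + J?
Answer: 116964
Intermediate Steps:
j = -1 (j = (5*(-1/5))*1 = -1*1 = -1)
s(J, S) = J/9 + J*S/9 (s(J, S) = (S*J + J)/9 = (J*S + J)/9 = (J + J*S)/9 = J/9 + J*S/9)
F(M, P) = M + 2*P
g(x) = 5 + 4*x
(-339 + g(F(s(6, j), -1)))**2 = (-339 + (5 + 4*((1/9)*6*(1 - 1) + 2*(-1))))**2 = (-339 + (5 + 4*((1/9)*6*0 - 2)))**2 = (-339 + (5 + 4*(0 - 2)))**2 = (-339 + (5 + 4*(-2)))**2 = (-339 + (5 - 8))**2 = (-339 - 3)**2 = (-342)**2 = 116964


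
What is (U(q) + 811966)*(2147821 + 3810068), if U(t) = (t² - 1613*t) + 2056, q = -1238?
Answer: 25878448344840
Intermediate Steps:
U(t) = 2056 + t² - 1613*t
(U(q) + 811966)*(2147821 + 3810068) = ((2056 + (-1238)² - 1613*(-1238)) + 811966)*(2147821 + 3810068) = ((2056 + 1532644 + 1996894) + 811966)*5957889 = (3531594 + 811966)*5957889 = 4343560*5957889 = 25878448344840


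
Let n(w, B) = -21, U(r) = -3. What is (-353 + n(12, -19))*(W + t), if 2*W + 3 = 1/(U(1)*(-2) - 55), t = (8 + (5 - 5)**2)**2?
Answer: -1145188/49 ≈ -23371.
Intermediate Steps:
t = 64 (t = (8 + 0**2)**2 = (8 + 0)**2 = 8**2 = 64)
W = -74/49 (W = -3/2 + 1/(2*(-3*(-2) - 55)) = -3/2 + 1/(2*(6 - 55)) = -3/2 + (1/2)/(-49) = -3/2 + (1/2)*(-1/49) = -3/2 - 1/98 = -74/49 ≈ -1.5102)
(-353 + n(12, -19))*(W + t) = (-353 - 21)*(-74/49 + 64) = -374*3062/49 = -1145188/49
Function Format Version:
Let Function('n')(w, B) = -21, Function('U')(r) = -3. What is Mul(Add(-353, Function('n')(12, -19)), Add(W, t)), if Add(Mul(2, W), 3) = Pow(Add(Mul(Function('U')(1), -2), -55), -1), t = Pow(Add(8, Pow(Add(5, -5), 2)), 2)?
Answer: Rational(-1145188, 49) ≈ -23371.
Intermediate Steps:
t = 64 (t = Pow(Add(8, Pow(0, 2)), 2) = Pow(Add(8, 0), 2) = Pow(8, 2) = 64)
W = Rational(-74, 49) (W = Add(Rational(-3, 2), Mul(Rational(1, 2), Pow(Add(Mul(-3, -2), -55), -1))) = Add(Rational(-3, 2), Mul(Rational(1, 2), Pow(Add(6, -55), -1))) = Add(Rational(-3, 2), Mul(Rational(1, 2), Pow(-49, -1))) = Add(Rational(-3, 2), Mul(Rational(1, 2), Rational(-1, 49))) = Add(Rational(-3, 2), Rational(-1, 98)) = Rational(-74, 49) ≈ -1.5102)
Mul(Add(-353, Function('n')(12, -19)), Add(W, t)) = Mul(Add(-353, -21), Add(Rational(-74, 49), 64)) = Mul(-374, Rational(3062, 49)) = Rational(-1145188, 49)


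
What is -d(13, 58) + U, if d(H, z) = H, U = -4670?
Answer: -4683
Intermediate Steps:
-d(13, 58) + U = -1*13 - 4670 = -13 - 4670 = -4683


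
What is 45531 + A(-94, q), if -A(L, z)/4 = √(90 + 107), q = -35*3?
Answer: 45531 - 4*√197 ≈ 45475.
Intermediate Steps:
q = -105
A(L, z) = -4*√197 (A(L, z) = -4*√(90 + 107) = -4*√197)
45531 + A(-94, q) = 45531 - 4*√197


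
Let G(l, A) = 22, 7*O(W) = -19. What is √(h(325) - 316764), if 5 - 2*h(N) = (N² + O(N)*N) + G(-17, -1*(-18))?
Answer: I*√72352210/14 ≈ 607.57*I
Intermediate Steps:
O(W) = -19/7 (O(W) = (⅐)*(-19) = -19/7)
h(N) = -17/2 - N²/2 + 19*N/14 (h(N) = 5/2 - ((N² - 19*N/7) + 22)/2 = 5/2 - (22 + N² - 19*N/7)/2 = 5/2 + (-11 - N²/2 + 19*N/14) = -17/2 - N²/2 + 19*N/14)
√(h(325) - 316764) = √((-17/2 - ½*325² + (19/14)*325) - 316764) = √((-17/2 - ½*105625 + 6175/14) - 316764) = √((-17/2 - 105625/2 + 6175/14) - 316764) = √(-733319/14 - 316764) = √(-5168015/14) = I*√72352210/14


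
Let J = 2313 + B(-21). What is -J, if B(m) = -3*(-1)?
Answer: -2316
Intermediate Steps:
B(m) = 3
J = 2316 (J = 2313 + 3 = 2316)
-J = -1*2316 = -2316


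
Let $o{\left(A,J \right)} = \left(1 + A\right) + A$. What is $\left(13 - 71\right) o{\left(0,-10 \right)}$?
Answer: $-58$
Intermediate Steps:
$o{\left(A,J \right)} = 1 + 2 A$
$\left(13 - 71\right) o{\left(0,-10 \right)} = \left(13 - 71\right) \left(1 + 2 \cdot 0\right) = - 58 \left(1 + 0\right) = \left(-58\right) 1 = -58$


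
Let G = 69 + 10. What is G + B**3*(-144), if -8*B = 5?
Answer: 3653/32 ≈ 114.16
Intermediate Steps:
B = -5/8 (B = -1/8*5 = -5/8 ≈ -0.62500)
G = 79
G + B**3*(-144) = 79 + (-5/8)**3*(-144) = 79 - 125/512*(-144) = 79 + 1125/32 = 3653/32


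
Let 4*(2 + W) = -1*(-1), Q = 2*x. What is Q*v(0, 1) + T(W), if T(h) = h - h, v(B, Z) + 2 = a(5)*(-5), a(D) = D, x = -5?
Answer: 270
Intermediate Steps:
v(B, Z) = -27 (v(B, Z) = -2 + 5*(-5) = -2 - 25 = -27)
Q = -10 (Q = 2*(-5) = -10)
W = -7/4 (W = -2 + (-1*(-1))/4 = -2 + (¼)*1 = -2 + ¼ = -7/4 ≈ -1.7500)
T(h) = 0
Q*v(0, 1) + T(W) = -10*(-27) + 0 = 270 + 0 = 270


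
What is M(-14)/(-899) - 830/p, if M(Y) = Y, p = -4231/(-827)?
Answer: -617023356/3803669 ≈ -162.22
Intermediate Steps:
p = 4231/827 (p = -4231*(-1/827) = 4231/827 ≈ 5.1161)
M(-14)/(-899) - 830/p = -14/(-899) - 830/4231/827 = -14*(-1/899) - 830*827/4231 = 14/899 - 686410/4231 = -617023356/3803669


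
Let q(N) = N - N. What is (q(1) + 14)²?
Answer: 196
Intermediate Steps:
q(N) = 0
(q(1) + 14)² = (0 + 14)² = 14² = 196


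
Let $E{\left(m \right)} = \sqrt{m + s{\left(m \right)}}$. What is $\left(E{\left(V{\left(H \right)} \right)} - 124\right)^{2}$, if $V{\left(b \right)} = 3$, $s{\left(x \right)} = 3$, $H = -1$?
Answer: $\left(124 - \sqrt{6}\right)^{2} \approx 14775.0$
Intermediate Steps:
$E{\left(m \right)} = \sqrt{3 + m}$ ($E{\left(m \right)} = \sqrt{m + 3} = \sqrt{3 + m}$)
$\left(E{\left(V{\left(H \right)} \right)} - 124\right)^{2} = \left(\sqrt{3 + 3} - 124\right)^{2} = \left(\sqrt{6} - 124\right)^{2} = \left(-124 + \sqrt{6}\right)^{2}$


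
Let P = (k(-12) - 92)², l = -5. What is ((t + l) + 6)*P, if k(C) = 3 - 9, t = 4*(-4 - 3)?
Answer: -259308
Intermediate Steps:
t = -28 (t = 4*(-7) = -28)
k(C) = -6
P = 9604 (P = (-6 - 92)² = (-98)² = 9604)
((t + l) + 6)*P = ((-28 - 5) + 6)*9604 = (-33 + 6)*9604 = -27*9604 = -259308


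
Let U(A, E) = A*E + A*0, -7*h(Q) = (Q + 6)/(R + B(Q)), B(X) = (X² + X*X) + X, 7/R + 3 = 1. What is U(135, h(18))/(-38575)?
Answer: 1296/71556625 ≈ 1.8112e-5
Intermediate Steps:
R = -7/2 (R = 7/(-3 + 1) = 7/(-2) = 7*(-½) = -7/2 ≈ -3.5000)
B(X) = X + 2*X² (B(X) = (X² + X²) + X = 2*X² + X = X + 2*X²)
h(Q) = -(6 + Q)/(7*(-7/2 + Q*(1 + 2*Q))) (h(Q) = -(Q + 6)/(7*(-7/2 + Q*(1 + 2*Q))) = -(6 + Q)/(7*(-7/2 + Q*(1 + 2*Q))))
U(A, E) = A*E (U(A, E) = A*E + 0 = A*E)
U(135, h(18))/(-38575) = (135*(2*(-6 - 1*18)/(7*(-7 + 2*18*(1 + 2*18)))))/(-38575) = (135*(2*(-6 - 18)/(7*(-7 + 2*18*(1 + 36)))))*(-1/38575) = (135*((2/7)*(-24)/(-7 + 2*18*37)))*(-1/38575) = (135*((2/7)*(-24)/(-7 + 1332)))*(-1/38575) = (135*((2/7)*(-24)/1325))*(-1/38575) = (135*((2/7)*(1/1325)*(-24)))*(-1/38575) = (135*(-48/9275))*(-1/38575) = -1296/1855*(-1/38575) = 1296/71556625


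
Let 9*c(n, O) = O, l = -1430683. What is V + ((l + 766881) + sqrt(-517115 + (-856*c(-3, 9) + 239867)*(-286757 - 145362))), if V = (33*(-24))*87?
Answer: -732706 + 8*I*sqrt(1613776741) ≈ -7.3271e+5 + 3.2137e+5*I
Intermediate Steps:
c(n, O) = O/9
V = -68904 (V = -792*87 = -68904)
V + ((l + 766881) + sqrt(-517115 + (-856*c(-3, 9) + 239867)*(-286757 - 145362))) = -68904 + ((-1430683 + 766881) + sqrt(-517115 + (-856*9/9 + 239867)*(-286757 - 145362))) = -68904 + (-663802 + sqrt(-517115 + (-856*1 + 239867)*(-432119))) = -68904 + (-663802 + sqrt(-517115 + (-856 + 239867)*(-432119))) = -68904 + (-663802 + sqrt(-517115 + 239011*(-432119))) = -68904 + (-663802 + sqrt(-517115 - 103281194309)) = -68904 + (-663802 + sqrt(-103281711424)) = -68904 + (-663802 + 8*I*sqrt(1613776741)) = -732706 + 8*I*sqrt(1613776741)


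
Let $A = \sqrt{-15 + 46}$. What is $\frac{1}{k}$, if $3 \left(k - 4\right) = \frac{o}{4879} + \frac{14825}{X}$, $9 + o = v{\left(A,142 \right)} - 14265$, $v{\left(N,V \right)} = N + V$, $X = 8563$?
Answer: $\frac{56735554075544673}{204905946693462650} - \frac{1073257571253 \sqrt{31}}{204905946693462650} \approx 0.27686$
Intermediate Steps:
$A = \sqrt{31} \approx 5.5678$
$o = -14132 + \sqrt{31}$ ($o = -9 + \left(\left(\sqrt{31} + 142\right) - 14265\right) = -9 - \left(14123 - \sqrt{31}\right) = -14132 + \sqrt{31} \approx -14126.0$)
$k = \frac{150888461}{41778877} + \frac{\sqrt{31}}{14637}$ ($k = 4 + \frac{\frac{-14132 + \sqrt{31}}{4879} + \frac{14825}{8563}}{3} = 4 + \frac{\left(-14132 + \sqrt{31}\right) \frac{1}{4879} + 14825 \cdot \frac{1}{8563}}{3} = 4 + \frac{\left(- \frac{14132}{4879} + \frac{\sqrt{31}}{4879}\right) + \frac{14825}{8563}}{3} = 4 + \frac{- \frac{48681141}{41778877} + \frac{\sqrt{31}}{4879}}{3} = 4 - \left(\frac{16227047}{41778877} - \frac{\sqrt{31}}{14637}\right) = \frac{150888461}{41778877} + \frac{\sqrt{31}}{14637} \approx 3.612$)
$\frac{1}{k} = \frac{1}{\frac{150888461}{41778877} + \frac{\sqrt{31}}{14637}}$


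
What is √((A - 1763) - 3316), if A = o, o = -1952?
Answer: I*√7031 ≈ 83.851*I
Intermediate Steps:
A = -1952
√((A - 1763) - 3316) = √((-1952 - 1763) - 3316) = √(-3715 - 3316) = √(-7031) = I*√7031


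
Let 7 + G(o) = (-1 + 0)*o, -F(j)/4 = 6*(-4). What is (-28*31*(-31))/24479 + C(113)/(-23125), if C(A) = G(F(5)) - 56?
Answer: 89448523/80868125 ≈ 1.1061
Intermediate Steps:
F(j) = 96 (F(j) = -24*(-4) = -4*(-24) = 96)
G(o) = -7 - o (G(o) = -7 + (-1 + 0)*o = -7 - o)
C(A) = -159 (C(A) = (-7 - 1*96) - 56 = (-7 - 96) - 56 = -103 - 56 = -159)
(-28*31*(-31))/24479 + C(113)/(-23125) = (-28*31*(-31))/24479 - 159/(-23125) = -868*(-31)*(1/24479) - 159*(-1/23125) = 26908*(1/24479) + 159/23125 = 3844/3497 + 159/23125 = 89448523/80868125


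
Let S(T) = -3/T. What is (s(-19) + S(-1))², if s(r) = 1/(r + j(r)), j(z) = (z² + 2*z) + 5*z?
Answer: 394384/43681 ≈ 9.0287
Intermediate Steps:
j(z) = z² + 7*z
s(r) = 1/(r + r*(7 + r))
(s(-19) + S(-1))² = (1/((-19)*(8 - 19)) - 3/(-1))² = (-1/19/(-11) - 3*(-1))² = (-1/19*(-1/11) + 3)² = (1/209 + 3)² = (628/209)² = 394384/43681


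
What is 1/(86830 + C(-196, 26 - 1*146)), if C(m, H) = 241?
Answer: 1/87071 ≈ 1.1485e-5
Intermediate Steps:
1/(86830 + C(-196, 26 - 1*146)) = 1/(86830 + 241) = 1/87071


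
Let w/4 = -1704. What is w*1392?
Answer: -9487872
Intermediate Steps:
w = -6816 (w = 4*(-1704) = -6816)
w*1392 = -6816*1392 = -9487872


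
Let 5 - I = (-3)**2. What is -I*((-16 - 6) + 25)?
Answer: 12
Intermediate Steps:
I = -4 (I = 5 - 1*(-3)**2 = 5 - 1*9 = 5 - 9 = -4)
-I*((-16 - 6) + 25) = -(-4)*((-16 - 6) + 25) = -(-4)*(-22 + 25) = -(-4)*3 = -1*(-12) = 12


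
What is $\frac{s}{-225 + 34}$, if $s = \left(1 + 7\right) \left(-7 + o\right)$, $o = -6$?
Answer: $\frac{104}{191} \approx 0.5445$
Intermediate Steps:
$s = -104$ ($s = \left(1 + 7\right) \left(-7 - 6\right) = 8 \left(-13\right) = -104$)
$\frac{s}{-225 + 34} = \frac{1}{-225 + 34} \left(-104\right) = \frac{1}{-191} \left(-104\right) = \left(- \frac{1}{191}\right) \left(-104\right) = \frac{104}{191}$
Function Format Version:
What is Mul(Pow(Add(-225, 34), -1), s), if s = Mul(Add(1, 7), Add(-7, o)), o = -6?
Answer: Rational(104, 191) ≈ 0.54450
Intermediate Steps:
s = -104 (s = Mul(Add(1, 7), Add(-7, -6)) = Mul(8, -13) = -104)
Mul(Pow(Add(-225, 34), -1), s) = Mul(Pow(Add(-225, 34), -1), -104) = Mul(Pow(-191, -1), -104) = Mul(Rational(-1, 191), -104) = Rational(104, 191)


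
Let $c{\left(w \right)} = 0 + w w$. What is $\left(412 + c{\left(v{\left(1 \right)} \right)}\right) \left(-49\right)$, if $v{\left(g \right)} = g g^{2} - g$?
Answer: $-20188$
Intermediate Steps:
$v{\left(g \right)} = g^{3} - g$
$c{\left(w \right)} = w^{2}$ ($c{\left(w \right)} = 0 + w^{2} = w^{2}$)
$\left(412 + c{\left(v{\left(1 \right)} \right)}\right) \left(-49\right) = \left(412 + \left(1^{3} - 1\right)^{2}\right) \left(-49\right) = \left(412 + \left(1 - 1\right)^{2}\right) \left(-49\right) = \left(412 + 0^{2}\right) \left(-49\right) = \left(412 + 0\right) \left(-49\right) = 412 \left(-49\right) = -20188$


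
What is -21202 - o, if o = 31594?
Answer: -52796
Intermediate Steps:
-21202 - o = -21202 - 1*31594 = -21202 - 31594 = -52796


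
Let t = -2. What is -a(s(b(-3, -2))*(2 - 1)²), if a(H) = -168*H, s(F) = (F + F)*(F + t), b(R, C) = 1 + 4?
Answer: 5040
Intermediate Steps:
b(R, C) = 5
s(F) = 2*F*(-2 + F) (s(F) = (F + F)*(F - 2) = (2*F)*(-2 + F) = 2*F*(-2 + F))
-a(s(b(-3, -2))*(2 - 1)²) = -(-168)*(2*5*(-2 + 5))*(2 - 1)² = -(-168)*(2*5*3)*1² = -(-168)*30*1 = -(-168)*30 = -1*(-5040) = 5040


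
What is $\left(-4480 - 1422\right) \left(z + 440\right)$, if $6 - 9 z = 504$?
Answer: $- \frac{6810908}{3} \approx -2.2703 \cdot 10^{6}$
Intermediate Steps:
$z = - \frac{166}{3}$ ($z = \frac{2}{3} - 56 = - \frac{166}{3} \approx -55.333$)
$\left(-4480 - 1422\right) \left(z + 440\right) = \left(-4480 - 1422\right) \left(- \frac{166}{3} + 440\right) = \left(-5902\right) \frac{1154}{3} = - \frac{6810908}{3}$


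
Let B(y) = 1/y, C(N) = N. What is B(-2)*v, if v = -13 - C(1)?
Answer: 7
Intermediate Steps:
v = -14 (v = -13 - 1*1 = -13 - 1 = -14)
B(-2)*v = -14/(-2) = -½*(-14) = 7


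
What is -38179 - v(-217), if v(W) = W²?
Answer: -85268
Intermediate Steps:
-38179 - v(-217) = -38179 - 1*(-217)² = -38179 - 1*47089 = -38179 - 47089 = -85268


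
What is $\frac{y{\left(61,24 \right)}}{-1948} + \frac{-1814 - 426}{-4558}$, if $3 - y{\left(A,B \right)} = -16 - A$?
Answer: $\frac{499860}{1109873} \approx 0.45038$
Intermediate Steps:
$y{\left(A,B \right)} = 19 + A$ ($y{\left(A,B \right)} = 3 - \left(-16 - A\right) = 3 + \left(16 + A\right) = 19 + A$)
$\frac{y{\left(61,24 \right)}}{-1948} + \frac{-1814 - 426}{-4558} = \frac{19 + 61}{-1948} + \frac{-1814 - 426}{-4558} = 80 \left(- \frac{1}{1948}\right) + \left(-1814 - 426\right) \left(- \frac{1}{4558}\right) = - \frac{20}{487} - - \frac{1120}{2279} = - \frac{20}{487} + \frac{1120}{2279} = \frac{499860}{1109873}$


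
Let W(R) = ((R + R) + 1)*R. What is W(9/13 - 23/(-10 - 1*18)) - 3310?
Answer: -218876997/66248 ≈ -3303.9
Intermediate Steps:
W(R) = R*(1 + 2*R) (W(R) = (2*R + 1)*R = (1 + 2*R)*R = R*(1 + 2*R))
W(9/13 - 23/(-10 - 1*18)) - 3310 = (9/13 - 23/(-10 - 1*18))*(1 + 2*(9/13 - 23/(-10 - 1*18))) - 3310 = (9*(1/13) - 23/(-10 - 18))*(1 + 2*(9*(1/13) - 23/(-10 - 18))) - 3310 = (9/13 - 23/(-28))*(1 + 2*(9/13 - 23/(-28))) - 3310 = (9/13 - 23*(-1/28))*(1 + 2*(9/13 - 23*(-1/28))) - 3310 = (9/13 + 23/28)*(1 + 2*(9/13 + 23/28)) - 3310 = 551*(1 + 2*(551/364))/364 - 3310 = 551*(1 + 551/182)/364 - 3310 = (551/364)*(733/182) - 3310 = 403883/66248 - 3310 = -218876997/66248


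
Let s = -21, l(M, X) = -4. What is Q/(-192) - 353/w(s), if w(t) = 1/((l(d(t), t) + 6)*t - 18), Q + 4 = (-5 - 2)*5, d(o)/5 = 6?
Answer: 1355533/64 ≈ 21180.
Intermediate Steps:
d(o) = 30 (d(o) = 5*6 = 30)
Q = -39 (Q = -4 + (-5 - 2)*5 = -4 - 7*5 = -4 - 35 = -39)
w(t) = 1/(-18 + 2*t) (w(t) = 1/((-4 + 6)*t - 18) = 1/(2*t - 18) = 1/(-18 + 2*t))
Q/(-192) - 353/w(s) = -39/(-192) - 353/(1/(2*(-9 - 21))) = -39*(-1/192) - 353/((½)/(-30)) = 13/64 - 353/((½)*(-1/30)) = 13/64 - 353/(-1/60) = 13/64 - 353*(-60) = 13/64 + 21180 = 1355533/64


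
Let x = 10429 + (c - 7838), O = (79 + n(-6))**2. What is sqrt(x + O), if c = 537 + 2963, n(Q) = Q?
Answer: 2*sqrt(2855) ≈ 106.86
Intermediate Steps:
c = 3500
O = 5329 (O = (79 - 6)**2 = 73**2 = 5329)
x = 6091 (x = 10429 + (3500 - 7838) = 10429 - 4338 = 6091)
sqrt(x + O) = sqrt(6091 + 5329) = sqrt(11420) = 2*sqrt(2855)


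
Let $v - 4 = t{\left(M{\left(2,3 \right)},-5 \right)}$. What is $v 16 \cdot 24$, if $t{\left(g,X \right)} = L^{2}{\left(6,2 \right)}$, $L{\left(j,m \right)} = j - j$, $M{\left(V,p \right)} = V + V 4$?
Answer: $1536$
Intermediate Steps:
$M{\left(V,p \right)} = 5 V$ ($M{\left(V,p \right)} = V + 4 V = 5 V$)
$L{\left(j,m \right)} = 0$
$t{\left(g,X \right)} = 0$ ($t{\left(g,X \right)} = 0^{2} = 0$)
$v = 4$ ($v = 4 + 0 = 4$)
$v 16 \cdot 24 = 4 \cdot 16 \cdot 24 = 64 \cdot 24 = 1536$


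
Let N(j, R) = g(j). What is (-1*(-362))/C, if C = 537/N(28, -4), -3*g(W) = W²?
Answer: -283808/1611 ≈ -176.17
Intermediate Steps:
g(W) = -W²/3
N(j, R) = -j²/3
C = -1611/784 (C = 537/((-⅓*28²)) = 537/((-⅓*784)) = 537/(-784/3) = 537*(-3/784) = -1611/784 ≈ -2.0548)
(-1*(-362))/C = (-1*(-362))/(-1611/784) = 362*(-784/1611) = -283808/1611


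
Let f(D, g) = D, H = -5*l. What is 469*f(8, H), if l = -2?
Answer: 3752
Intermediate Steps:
H = 10 (H = -5*(-2) = 10)
469*f(8, H) = 469*8 = 3752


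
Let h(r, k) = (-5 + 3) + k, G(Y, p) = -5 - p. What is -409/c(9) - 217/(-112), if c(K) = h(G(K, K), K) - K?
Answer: 3303/16 ≈ 206.44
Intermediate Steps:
h(r, k) = -2 + k
c(K) = -2 (c(K) = (-2 + K) - K = -2)
-409/c(9) - 217/(-112) = -409/(-2) - 217/(-112) = -409*(-½) - 217*(-1/112) = 409/2 + 31/16 = 3303/16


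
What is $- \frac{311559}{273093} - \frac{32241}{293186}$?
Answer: $- \frac{33383176129}{26689014766} \approx -1.2508$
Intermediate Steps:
$- \frac{311559}{273093} - \frac{32241}{293186} = \left(-311559\right) \frac{1}{273093} - \frac{32241}{293186} = - \frac{103853}{91031} - \frac{32241}{293186} = - \frac{33383176129}{26689014766}$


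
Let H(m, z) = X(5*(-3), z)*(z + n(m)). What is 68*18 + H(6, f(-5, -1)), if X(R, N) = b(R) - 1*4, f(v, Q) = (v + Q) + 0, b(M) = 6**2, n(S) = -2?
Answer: 968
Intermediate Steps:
b(M) = 36
f(v, Q) = Q + v (f(v, Q) = (Q + v) + 0 = Q + v)
X(R, N) = 32 (X(R, N) = 36 - 1*4 = 36 - 4 = 32)
H(m, z) = -64 + 32*z (H(m, z) = 32*(z - 2) = 32*(-2 + z) = -64 + 32*z)
68*18 + H(6, f(-5, -1)) = 68*18 + (-64 + 32*(-1 - 5)) = 1224 + (-64 + 32*(-6)) = 1224 + (-64 - 192) = 1224 - 256 = 968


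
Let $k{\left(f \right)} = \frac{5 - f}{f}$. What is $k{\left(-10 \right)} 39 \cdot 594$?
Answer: $-34749$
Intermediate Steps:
$k{\left(f \right)} = \frac{5 - f}{f}$
$k{\left(-10 \right)} 39 \cdot 594 = \frac{5 - -10}{-10} \cdot 39 \cdot 594 = - \frac{5 + 10}{10} \cdot 23166 = \left(- \frac{1}{10}\right) 15 \cdot 23166 = \left(- \frac{3}{2}\right) 23166 = -34749$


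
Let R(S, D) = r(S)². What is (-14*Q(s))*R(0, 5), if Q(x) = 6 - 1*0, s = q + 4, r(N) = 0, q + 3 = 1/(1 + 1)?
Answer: 0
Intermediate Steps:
q = -5/2 (q = -3 + 1/(1 + 1) = -3 + 1/2 = -3 + ½ = -5/2 ≈ -2.5000)
s = 3/2 (s = -5/2 + 4 = 3/2 ≈ 1.5000)
Q(x) = 6 (Q(x) = 6 + 0 = 6)
R(S, D) = 0 (R(S, D) = 0² = 0)
(-14*Q(s))*R(0, 5) = -14*6*0 = -84*0 = 0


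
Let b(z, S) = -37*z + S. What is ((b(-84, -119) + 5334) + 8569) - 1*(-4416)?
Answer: 21308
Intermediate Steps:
b(z, S) = S - 37*z
((b(-84, -119) + 5334) + 8569) - 1*(-4416) = (((-119 - 37*(-84)) + 5334) + 8569) - 1*(-4416) = (((-119 + 3108) + 5334) + 8569) + 4416 = ((2989 + 5334) + 8569) + 4416 = (8323 + 8569) + 4416 = 16892 + 4416 = 21308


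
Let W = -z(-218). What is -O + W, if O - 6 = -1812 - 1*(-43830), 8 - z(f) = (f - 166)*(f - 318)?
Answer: 163792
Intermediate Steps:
z(f) = 8 - (-318 + f)*(-166 + f) (z(f) = 8 - (f - 166)*(f - 318) = 8 - (-166 + f)*(-318 + f) = 8 - (-318 + f)*(-166 + f))
O = 42024 (O = 6 + (-1812 - 1*(-43830)) = 6 + (-1812 + 43830) = 6 + 42018 = 42024)
W = 205816 (W = -(-52780 - 1*(-218)**2 + 484*(-218)) = -(-52780 - 1*47524 - 105512) = -(-52780 - 47524 - 105512) = -1*(-205816) = 205816)
-O + W = -1*42024 + 205816 = -42024 + 205816 = 163792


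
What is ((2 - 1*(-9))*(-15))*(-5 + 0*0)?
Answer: 825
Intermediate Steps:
((2 - 1*(-9))*(-15))*(-5 + 0*0) = ((2 + 9)*(-15))*(-5 + 0) = (11*(-15))*(-5) = -165*(-5) = 825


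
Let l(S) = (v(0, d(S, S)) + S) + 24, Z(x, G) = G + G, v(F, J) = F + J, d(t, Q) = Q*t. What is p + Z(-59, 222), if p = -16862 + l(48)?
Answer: -14042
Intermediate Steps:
Z(x, G) = 2*G
l(S) = 24 + S + S² (l(S) = ((0 + S*S) + S) + 24 = ((0 + S²) + S) + 24 = (S² + S) + 24 = (S + S²) + 24 = 24 + S + S²)
p = -14486 (p = -16862 + (24 + 48 + 48²) = -16862 + (24 + 48 + 2304) = -16862 + 2376 = -14486)
p + Z(-59, 222) = -14486 + 2*222 = -14486 + 444 = -14042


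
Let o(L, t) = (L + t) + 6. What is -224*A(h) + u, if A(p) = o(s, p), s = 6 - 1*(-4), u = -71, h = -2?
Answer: -3207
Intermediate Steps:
s = 10 (s = 6 + 4 = 10)
o(L, t) = 6 + L + t
A(p) = 16 + p (A(p) = 6 + 10 + p = 16 + p)
-224*A(h) + u = -224*(16 - 2) - 71 = -224*14 - 71 = -3136 - 71 = -3207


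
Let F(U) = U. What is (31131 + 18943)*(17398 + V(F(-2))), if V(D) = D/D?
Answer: 871237526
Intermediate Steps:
V(D) = 1
(31131 + 18943)*(17398 + V(F(-2))) = (31131 + 18943)*(17398 + 1) = 50074*17399 = 871237526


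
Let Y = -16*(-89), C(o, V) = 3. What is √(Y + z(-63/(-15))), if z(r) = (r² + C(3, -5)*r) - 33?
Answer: √35531/5 ≈ 37.699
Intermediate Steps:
z(r) = -33 + r² + 3*r (z(r) = (r² + 3*r) - 33 = -33 + r² + 3*r)
Y = 1424
√(Y + z(-63/(-15))) = √(1424 + (-33 + (-63/(-15))² + 3*(-63/(-15)))) = √(1424 + (-33 + (-63*(-1/15))² + 3*(-63*(-1/15)))) = √(1424 + (-33 + (21/5)² + 3*(21/5))) = √(1424 + (-33 + 441/25 + 63/5)) = √(1424 - 69/25) = √(35531/25) = √35531/5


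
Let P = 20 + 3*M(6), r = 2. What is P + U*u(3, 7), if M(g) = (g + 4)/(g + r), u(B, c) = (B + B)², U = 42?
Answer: 6143/4 ≈ 1535.8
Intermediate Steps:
u(B, c) = 4*B² (u(B, c) = (2*B)² = 4*B²)
M(g) = (4 + g)/(2 + g) (M(g) = (g + 4)/(g + 2) = (4 + g)/(2 + g))
P = 95/4 (P = 20 + 3*((4 + 6)/(2 + 6)) = 20 + 3*(10/8) = 20 + 3*((⅛)*10) = 20 + 3*(5/4) = 20 + 15/4 = 95/4 ≈ 23.750)
P + U*u(3, 7) = 95/4 + 42*(4*3²) = 95/4 + 42*(4*9) = 95/4 + 42*36 = 95/4 + 1512 = 6143/4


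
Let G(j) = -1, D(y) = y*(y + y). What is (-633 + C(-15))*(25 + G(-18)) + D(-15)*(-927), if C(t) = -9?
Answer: -432558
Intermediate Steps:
D(y) = 2*y² (D(y) = y*(2*y) = 2*y²)
(-633 + C(-15))*(25 + G(-18)) + D(-15)*(-927) = (-633 - 9)*(25 - 1) + (2*(-15)²)*(-927) = -642*24 + (2*225)*(-927) = -15408 + 450*(-927) = -15408 - 417150 = -432558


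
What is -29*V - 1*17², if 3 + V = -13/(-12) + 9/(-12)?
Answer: -635/3 ≈ -211.67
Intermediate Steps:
V = -8/3 (V = -3 + (-13/(-12) + 9/(-12)) = -3 + (-13*(-1/12) + 9*(-1/12)) = -3 + (13/12 - ¾) = -3 + ⅓ = -8/3 ≈ -2.6667)
-29*V - 1*17² = -29*(-8/3) - 1*17² = 232/3 - 1*289 = 232/3 - 289 = -635/3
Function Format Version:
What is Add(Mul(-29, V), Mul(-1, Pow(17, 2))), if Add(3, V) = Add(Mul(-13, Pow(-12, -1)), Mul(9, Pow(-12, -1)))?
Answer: Rational(-635, 3) ≈ -211.67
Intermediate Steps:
V = Rational(-8, 3) (V = Add(-3, Add(Mul(-13, Pow(-12, -1)), Mul(9, Pow(-12, -1)))) = Add(-3, Add(Mul(-13, Rational(-1, 12)), Mul(9, Rational(-1, 12)))) = Add(-3, Add(Rational(13, 12), Rational(-3, 4))) = Add(-3, Rational(1, 3)) = Rational(-8, 3) ≈ -2.6667)
Add(Mul(-29, V), Mul(-1, Pow(17, 2))) = Add(Mul(-29, Rational(-8, 3)), Mul(-1, Pow(17, 2))) = Add(Rational(232, 3), Mul(-1, 289)) = Add(Rational(232, 3), -289) = Rational(-635, 3)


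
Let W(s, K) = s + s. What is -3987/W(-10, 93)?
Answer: 3987/20 ≈ 199.35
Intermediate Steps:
W(s, K) = 2*s
-3987/W(-10, 93) = -3987/(2*(-10)) = -3987/(-20) = -3987*(-1/20) = 3987/20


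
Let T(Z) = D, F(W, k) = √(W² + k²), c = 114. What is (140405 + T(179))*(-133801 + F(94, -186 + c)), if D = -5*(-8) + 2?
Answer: -18791949047 + 280894*√3505 ≈ -1.8775e+10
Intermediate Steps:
D = 42 (D = 40 + 2 = 42)
T(Z) = 42
(140405 + T(179))*(-133801 + F(94, -186 + c)) = (140405 + 42)*(-133801 + √(94² + (-186 + 114)²)) = 140447*(-133801 + √(8836 + (-72)²)) = 140447*(-133801 + √(8836 + 5184)) = 140447*(-133801 + √14020) = 140447*(-133801 + 2*√3505) = -18791949047 + 280894*√3505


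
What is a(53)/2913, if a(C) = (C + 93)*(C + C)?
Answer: 15476/2913 ≈ 5.3127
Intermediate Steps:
a(C) = 2*C*(93 + C) (a(C) = (93 + C)*(2*C) = 2*C*(93 + C))
a(53)/2913 = (2*53*(93 + 53))/2913 = (2*53*146)*(1/2913) = 15476*(1/2913) = 15476/2913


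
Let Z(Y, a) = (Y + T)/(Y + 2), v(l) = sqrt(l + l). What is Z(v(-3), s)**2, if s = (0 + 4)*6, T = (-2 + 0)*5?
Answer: (10 - I*sqrt(6))**2/(2 + I*sqrt(6))**2 ≈ -6.68 - 8.2303*I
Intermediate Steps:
T = -10 (T = -2*5 = -10)
s = 24 (s = 4*6 = 24)
v(l) = sqrt(2)*sqrt(l) (v(l) = sqrt(2*l) = sqrt(2)*sqrt(l))
Z(Y, a) = (-10 + Y)/(2 + Y) (Z(Y, a) = (Y - 10)/(Y + 2) = (-10 + Y)/(2 + Y))
Z(v(-3), s)**2 = ((-10 + sqrt(2)*sqrt(-3))/(2 + sqrt(2)*sqrt(-3)))**2 = ((-10 + sqrt(2)*(I*sqrt(3)))/(2 + sqrt(2)*(I*sqrt(3))))**2 = ((-10 + I*sqrt(6))/(2 + I*sqrt(6)))**2 = (-10 + I*sqrt(6))**2/(2 + I*sqrt(6))**2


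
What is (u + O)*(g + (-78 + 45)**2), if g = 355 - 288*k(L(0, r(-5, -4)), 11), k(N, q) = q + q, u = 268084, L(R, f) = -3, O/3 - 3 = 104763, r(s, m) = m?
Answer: -2849012744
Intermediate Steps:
O = 314298 (O = 9 + 3*104763 = 9 + 314289 = 314298)
k(N, q) = 2*q
g = -5981 (g = 355 - 576*11 = 355 - 288*22 = 355 - 6336 = -5981)
(u + O)*(g + (-78 + 45)**2) = (268084 + 314298)*(-5981 + (-78 + 45)**2) = 582382*(-5981 + (-33)**2) = 582382*(-5981 + 1089) = 582382*(-4892) = -2849012744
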